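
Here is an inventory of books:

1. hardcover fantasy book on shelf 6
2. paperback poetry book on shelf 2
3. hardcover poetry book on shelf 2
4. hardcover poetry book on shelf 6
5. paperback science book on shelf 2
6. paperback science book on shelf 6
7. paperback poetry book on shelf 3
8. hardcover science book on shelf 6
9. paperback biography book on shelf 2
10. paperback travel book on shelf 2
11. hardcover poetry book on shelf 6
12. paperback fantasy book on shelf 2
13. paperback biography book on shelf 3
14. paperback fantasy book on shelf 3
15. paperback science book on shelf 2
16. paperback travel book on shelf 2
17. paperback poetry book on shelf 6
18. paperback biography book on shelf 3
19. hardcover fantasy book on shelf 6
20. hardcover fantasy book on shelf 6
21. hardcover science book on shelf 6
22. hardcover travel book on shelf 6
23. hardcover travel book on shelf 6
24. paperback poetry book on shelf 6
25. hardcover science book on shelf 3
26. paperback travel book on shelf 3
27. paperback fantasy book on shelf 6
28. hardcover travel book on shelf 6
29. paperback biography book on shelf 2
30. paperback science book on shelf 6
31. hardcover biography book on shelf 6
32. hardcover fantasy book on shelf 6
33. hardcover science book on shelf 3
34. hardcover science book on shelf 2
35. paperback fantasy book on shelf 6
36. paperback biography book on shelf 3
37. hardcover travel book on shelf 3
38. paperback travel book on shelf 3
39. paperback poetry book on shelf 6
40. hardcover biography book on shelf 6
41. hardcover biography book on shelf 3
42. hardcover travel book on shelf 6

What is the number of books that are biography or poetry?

16

biography: 8; poetry: 8; together 8 + 8 = 16.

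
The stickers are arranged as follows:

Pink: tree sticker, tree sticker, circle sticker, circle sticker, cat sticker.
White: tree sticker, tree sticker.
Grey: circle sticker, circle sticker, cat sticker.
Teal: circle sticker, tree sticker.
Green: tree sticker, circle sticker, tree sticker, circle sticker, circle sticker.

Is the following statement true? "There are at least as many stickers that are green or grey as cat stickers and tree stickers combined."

False

|stickers that are green or grey| = 8.
cat stickers: 2; tree stickers: 7; combined: 2 + 7 = 9.
The claim requires 8 ≥ 9, which does not hold.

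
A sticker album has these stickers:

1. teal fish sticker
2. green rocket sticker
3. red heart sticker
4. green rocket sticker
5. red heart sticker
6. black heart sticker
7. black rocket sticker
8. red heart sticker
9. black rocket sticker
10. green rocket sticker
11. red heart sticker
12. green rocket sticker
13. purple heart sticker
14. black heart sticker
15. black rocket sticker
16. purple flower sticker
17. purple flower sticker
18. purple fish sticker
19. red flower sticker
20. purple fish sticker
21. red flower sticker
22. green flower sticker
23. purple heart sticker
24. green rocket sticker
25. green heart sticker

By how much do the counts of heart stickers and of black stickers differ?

4

heart stickers: 9. black stickers: 5.
|9 − 5| = 9 − 5 = 4.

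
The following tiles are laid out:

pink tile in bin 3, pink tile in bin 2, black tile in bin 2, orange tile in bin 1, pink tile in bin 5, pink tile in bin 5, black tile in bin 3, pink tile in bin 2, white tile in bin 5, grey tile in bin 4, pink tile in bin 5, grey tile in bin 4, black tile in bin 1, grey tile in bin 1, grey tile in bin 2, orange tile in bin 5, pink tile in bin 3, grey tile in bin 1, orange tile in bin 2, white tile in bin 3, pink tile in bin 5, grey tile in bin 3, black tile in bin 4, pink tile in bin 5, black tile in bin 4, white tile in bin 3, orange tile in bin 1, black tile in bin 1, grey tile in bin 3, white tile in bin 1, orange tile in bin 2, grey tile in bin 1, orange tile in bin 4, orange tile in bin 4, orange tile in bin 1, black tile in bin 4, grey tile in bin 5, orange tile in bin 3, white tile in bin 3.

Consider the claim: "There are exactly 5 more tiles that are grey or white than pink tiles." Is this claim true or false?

True

|tiles that are grey or white| = 14.
|pink tiles| = 9.
The claim requires 14 − 9 (= 5) to equal 5, which holds.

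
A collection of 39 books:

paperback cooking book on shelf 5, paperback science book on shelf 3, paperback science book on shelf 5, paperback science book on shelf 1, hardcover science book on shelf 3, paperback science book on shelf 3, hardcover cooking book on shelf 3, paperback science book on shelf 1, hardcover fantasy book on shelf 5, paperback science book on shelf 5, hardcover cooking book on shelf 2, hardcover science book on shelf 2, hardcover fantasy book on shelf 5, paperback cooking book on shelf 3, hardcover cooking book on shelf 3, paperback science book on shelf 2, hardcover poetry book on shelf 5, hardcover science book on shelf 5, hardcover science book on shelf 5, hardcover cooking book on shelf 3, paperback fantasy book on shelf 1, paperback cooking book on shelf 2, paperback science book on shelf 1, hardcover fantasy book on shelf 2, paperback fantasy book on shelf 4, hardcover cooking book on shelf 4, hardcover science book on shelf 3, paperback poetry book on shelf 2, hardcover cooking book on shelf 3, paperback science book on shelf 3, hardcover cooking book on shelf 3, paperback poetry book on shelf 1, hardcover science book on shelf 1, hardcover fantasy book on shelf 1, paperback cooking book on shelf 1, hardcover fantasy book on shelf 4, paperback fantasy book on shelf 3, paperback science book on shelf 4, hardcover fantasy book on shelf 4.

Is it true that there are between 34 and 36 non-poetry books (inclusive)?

True

non-poetry books: 36.
The claim requires 34 ≤ 36 ≤ 36, which holds.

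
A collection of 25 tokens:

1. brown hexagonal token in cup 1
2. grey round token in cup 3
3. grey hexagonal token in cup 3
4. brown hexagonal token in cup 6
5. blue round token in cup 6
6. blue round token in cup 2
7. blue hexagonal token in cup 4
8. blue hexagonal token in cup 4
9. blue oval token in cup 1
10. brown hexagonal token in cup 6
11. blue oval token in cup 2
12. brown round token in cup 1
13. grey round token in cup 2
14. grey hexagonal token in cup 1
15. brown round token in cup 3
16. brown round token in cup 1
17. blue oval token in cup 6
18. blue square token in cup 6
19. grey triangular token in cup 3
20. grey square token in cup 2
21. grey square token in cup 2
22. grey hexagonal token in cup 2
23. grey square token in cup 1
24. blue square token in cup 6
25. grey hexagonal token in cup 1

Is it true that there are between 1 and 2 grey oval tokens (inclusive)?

There are 0 grey oval tokens.
The claim requires 1 ≤ 0 ≤ 2, which does not hold.

False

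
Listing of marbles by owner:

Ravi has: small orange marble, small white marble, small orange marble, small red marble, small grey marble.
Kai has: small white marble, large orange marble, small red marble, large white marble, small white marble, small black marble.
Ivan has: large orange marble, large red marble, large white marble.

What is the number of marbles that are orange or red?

orange: 4; red: 3; together 4 + 3 = 7.

7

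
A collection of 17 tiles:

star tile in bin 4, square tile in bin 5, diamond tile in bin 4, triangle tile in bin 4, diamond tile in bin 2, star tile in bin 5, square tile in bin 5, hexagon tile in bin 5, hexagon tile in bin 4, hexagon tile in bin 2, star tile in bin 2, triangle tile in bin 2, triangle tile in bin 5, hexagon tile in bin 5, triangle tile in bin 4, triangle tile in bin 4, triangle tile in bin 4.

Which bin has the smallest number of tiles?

Counts by bin: bin 4→7, bin 5→6, bin 2→4.
The minimum is 4, held uniquely by bin 2.

bin 2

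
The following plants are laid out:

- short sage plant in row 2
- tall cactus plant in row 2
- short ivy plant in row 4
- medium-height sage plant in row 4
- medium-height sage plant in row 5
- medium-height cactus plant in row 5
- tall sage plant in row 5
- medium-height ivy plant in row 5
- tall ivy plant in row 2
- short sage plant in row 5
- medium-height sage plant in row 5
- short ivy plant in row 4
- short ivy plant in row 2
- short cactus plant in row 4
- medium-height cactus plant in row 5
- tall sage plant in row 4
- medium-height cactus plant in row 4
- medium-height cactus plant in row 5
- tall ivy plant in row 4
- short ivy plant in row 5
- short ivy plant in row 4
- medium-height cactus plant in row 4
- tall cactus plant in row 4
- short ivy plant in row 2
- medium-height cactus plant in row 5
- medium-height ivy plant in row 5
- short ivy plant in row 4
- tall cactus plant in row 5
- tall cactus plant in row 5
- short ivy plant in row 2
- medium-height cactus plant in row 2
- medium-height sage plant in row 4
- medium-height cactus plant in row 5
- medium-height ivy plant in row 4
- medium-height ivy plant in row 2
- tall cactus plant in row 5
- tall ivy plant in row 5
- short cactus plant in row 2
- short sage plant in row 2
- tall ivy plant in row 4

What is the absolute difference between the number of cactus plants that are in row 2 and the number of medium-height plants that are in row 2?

cactus plants in row 2: 3. medium-height plants in row 2: 2.
|3 − 2| = 3 − 2 = 1.

1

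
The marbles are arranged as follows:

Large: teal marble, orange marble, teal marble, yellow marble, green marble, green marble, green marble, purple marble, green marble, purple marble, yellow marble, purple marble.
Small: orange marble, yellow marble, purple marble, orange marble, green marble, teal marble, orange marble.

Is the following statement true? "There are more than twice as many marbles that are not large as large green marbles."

marbles that are not large: 7.
large green marbles: 4.
The claim requires 7 > 2 × 4 = 8, which does not hold.

False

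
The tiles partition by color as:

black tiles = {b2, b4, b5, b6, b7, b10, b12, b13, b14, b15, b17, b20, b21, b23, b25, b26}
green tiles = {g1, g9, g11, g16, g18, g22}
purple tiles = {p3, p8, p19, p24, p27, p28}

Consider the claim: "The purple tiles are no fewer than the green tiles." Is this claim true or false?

|purple tiles| = 6.
|green tiles| = 6.
The claim requires 6 ≥ 6, which holds.

True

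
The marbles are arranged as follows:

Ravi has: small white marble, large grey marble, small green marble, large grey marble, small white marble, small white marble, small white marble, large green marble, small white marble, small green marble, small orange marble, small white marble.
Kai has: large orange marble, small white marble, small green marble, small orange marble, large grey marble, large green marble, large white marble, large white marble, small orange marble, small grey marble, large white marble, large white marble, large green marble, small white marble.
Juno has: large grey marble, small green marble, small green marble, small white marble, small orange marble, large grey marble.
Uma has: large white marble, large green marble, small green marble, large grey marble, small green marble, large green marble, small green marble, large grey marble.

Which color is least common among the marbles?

Counts by color: white 14, green 13, grey 8, orange 5.
The minimum is 5, held uniquely by orange.

orange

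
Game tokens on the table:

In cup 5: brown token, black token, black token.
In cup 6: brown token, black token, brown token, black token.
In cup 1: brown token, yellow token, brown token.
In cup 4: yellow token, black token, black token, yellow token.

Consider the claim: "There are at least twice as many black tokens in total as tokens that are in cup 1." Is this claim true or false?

True

There are 6 black tokens.
There are 3 tokens in cup 1.
The claim requires 6 ≥ 2 × 3 = 6, which holds.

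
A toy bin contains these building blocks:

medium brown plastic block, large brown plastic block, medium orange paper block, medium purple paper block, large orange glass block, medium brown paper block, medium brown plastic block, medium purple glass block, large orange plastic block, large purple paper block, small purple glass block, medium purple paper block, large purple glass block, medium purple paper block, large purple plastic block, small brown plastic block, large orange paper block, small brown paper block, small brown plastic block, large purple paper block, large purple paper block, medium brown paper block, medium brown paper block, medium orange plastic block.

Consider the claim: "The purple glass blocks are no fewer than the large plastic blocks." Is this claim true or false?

True

purple glass blocks: 3.
large plastic blocks: 3.
The claim requires 3 ≥ 3, which holds.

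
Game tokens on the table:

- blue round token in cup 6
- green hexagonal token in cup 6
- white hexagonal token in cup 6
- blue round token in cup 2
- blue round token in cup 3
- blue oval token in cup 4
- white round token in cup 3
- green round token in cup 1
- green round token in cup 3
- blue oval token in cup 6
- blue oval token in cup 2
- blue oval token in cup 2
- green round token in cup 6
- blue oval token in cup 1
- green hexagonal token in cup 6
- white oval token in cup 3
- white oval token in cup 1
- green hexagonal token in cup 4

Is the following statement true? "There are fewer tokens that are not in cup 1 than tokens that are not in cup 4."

True

tokens that are not in cup 1: 15.
tokens that are not in cup 4: 16.
The claim requires 15 < 16, which holds.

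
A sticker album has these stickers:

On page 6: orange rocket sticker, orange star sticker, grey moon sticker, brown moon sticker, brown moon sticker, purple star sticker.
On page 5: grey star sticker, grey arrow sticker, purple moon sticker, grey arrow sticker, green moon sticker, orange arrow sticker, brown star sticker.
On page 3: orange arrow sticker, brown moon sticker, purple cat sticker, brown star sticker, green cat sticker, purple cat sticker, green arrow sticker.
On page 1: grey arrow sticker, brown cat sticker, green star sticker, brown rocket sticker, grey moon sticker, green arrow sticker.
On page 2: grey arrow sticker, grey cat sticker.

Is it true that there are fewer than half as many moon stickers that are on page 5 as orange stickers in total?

False

moon stickers on page 5: 2.
orange stickers: 4.
The claim requires 2 × 2 = 4 < 4, which does not hold.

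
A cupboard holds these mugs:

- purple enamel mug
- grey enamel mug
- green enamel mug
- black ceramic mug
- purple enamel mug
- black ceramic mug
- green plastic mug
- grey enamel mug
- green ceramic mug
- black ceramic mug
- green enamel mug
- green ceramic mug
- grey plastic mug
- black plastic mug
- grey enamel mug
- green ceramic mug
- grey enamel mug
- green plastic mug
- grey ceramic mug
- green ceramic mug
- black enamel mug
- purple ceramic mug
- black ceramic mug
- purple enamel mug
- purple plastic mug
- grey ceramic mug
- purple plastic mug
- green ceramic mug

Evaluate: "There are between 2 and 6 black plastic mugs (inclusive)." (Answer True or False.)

False

black plastic mugs: 1.
The claim requires 2 ≤ 1 ≤ 6, which does not hold.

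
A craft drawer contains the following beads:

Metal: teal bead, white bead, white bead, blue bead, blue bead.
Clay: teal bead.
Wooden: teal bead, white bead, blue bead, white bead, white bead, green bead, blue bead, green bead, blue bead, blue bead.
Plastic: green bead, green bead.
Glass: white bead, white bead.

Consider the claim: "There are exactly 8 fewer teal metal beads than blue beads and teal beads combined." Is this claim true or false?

True

|teal metal beads| = 1.
blue beads: 6; teal beads: 3; combined: 6 + 3 = 9.
The claim requires 9 − 1 (= 8) to equal 8, which holds.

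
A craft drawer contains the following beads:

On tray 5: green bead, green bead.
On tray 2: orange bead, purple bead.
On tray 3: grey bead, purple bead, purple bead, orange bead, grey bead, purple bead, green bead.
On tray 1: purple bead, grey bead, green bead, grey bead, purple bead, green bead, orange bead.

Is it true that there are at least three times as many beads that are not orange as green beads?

True

There are 15 beads that are not orange.
There are 5 green beads.
The claim requires 15 ≥ 3 × 5 = 15, which holds.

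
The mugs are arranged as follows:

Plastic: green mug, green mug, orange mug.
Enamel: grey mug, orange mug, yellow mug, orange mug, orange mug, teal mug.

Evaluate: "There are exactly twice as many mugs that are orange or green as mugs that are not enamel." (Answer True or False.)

True

mugs that are orange or green: 6.
mugs that are not enamel: 3.
The claim requires 6 = 2 × 3 = 6, which holds.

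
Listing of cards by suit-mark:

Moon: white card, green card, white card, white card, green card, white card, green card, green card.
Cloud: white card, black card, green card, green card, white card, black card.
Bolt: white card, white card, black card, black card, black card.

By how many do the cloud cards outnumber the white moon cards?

2

cloud cards: 6.
white moon cards: 4.
6 − 4 = 2.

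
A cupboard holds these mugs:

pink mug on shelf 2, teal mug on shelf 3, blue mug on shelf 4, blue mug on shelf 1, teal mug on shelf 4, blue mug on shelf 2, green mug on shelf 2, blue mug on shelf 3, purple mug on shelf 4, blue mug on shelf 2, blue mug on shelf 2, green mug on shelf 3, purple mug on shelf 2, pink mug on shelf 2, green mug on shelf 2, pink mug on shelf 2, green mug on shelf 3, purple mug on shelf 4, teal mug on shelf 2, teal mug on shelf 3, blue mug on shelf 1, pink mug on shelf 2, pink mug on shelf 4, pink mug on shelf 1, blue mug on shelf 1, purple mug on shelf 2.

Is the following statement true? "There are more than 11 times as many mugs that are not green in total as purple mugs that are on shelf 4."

False

|mugs that are not green| = 22.
|purple mugs on shelf 4| = 2.
The claim requires 22 > 11 × 2 = 22, which does not hold.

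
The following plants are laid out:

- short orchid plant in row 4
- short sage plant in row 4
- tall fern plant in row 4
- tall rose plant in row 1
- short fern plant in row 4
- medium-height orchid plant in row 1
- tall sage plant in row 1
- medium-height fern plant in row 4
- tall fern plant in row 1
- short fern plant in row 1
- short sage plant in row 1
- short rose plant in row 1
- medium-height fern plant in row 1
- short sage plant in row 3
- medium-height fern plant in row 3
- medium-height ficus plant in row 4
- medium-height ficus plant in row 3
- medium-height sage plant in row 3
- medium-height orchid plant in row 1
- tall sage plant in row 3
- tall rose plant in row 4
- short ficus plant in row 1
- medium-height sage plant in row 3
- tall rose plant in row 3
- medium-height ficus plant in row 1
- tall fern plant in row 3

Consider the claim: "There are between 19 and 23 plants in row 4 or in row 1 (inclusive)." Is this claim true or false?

plants in row 4 or in row 1: 18.
The claim requires 19 ≤ 18 ≤ 23, which does not hold.

False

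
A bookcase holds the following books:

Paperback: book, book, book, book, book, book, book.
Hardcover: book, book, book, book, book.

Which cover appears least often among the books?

Counts by cover: paperback 7, hardcover 5.
The minimum is 5, held uniquely by hardcover.

hardcover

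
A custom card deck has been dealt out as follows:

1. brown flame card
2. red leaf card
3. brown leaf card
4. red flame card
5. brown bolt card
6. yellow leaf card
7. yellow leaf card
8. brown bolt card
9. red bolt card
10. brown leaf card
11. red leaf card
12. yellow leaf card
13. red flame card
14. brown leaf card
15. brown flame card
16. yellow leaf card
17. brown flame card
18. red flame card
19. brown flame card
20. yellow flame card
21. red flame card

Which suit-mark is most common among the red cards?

Counts by suit-mark (restricted to red cards): flame 4, leaf 2, bolt 1.
The maximum is 4, held uniquely by flame.

flame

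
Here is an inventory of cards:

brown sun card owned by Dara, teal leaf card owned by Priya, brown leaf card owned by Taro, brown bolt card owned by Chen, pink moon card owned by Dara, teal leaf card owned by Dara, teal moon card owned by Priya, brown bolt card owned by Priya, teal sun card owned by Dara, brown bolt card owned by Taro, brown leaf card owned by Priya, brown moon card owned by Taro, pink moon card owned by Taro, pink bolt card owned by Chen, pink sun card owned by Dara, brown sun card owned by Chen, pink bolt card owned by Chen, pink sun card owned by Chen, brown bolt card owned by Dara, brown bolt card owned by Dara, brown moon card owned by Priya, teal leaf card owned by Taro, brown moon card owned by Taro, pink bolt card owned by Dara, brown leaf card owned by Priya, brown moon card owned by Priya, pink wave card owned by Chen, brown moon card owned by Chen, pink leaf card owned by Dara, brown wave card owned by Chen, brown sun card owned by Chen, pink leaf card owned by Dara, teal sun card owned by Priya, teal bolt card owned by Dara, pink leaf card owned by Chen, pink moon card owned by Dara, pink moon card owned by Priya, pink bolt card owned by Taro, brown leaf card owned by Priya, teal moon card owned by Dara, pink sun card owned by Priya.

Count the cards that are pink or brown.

brown: 18; pink: 15; together 18 + 15 = 33.

33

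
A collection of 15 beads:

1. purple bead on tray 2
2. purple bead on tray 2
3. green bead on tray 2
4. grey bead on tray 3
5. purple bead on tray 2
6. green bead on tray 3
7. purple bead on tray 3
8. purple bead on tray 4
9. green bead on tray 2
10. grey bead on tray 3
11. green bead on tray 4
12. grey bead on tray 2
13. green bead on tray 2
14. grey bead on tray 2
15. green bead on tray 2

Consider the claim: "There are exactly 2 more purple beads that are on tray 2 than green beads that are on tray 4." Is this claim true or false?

True

There are 3 purple beads on tray 2.
There is 1 green bead on tray 4.
The claim requires 3 − 1 (= 2) to equal 2, which holds.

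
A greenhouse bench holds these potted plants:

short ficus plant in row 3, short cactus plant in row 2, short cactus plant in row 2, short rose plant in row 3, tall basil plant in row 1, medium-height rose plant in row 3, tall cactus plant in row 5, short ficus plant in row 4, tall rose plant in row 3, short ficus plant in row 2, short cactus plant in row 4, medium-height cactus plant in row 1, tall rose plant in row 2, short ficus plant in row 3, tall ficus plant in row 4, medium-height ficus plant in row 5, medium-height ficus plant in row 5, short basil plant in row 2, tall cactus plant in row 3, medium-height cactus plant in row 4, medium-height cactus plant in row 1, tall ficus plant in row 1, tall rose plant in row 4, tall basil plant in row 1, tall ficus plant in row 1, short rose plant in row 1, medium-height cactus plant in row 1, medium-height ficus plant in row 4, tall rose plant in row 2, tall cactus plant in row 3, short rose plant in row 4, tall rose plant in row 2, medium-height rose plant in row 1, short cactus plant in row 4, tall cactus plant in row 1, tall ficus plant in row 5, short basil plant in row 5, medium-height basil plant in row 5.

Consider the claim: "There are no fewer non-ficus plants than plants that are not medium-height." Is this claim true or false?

|non-ficus plants| = 27.
|plants that are not medium-height| = 28.
The claim requires 27 ≥ 28, which does not hold.

False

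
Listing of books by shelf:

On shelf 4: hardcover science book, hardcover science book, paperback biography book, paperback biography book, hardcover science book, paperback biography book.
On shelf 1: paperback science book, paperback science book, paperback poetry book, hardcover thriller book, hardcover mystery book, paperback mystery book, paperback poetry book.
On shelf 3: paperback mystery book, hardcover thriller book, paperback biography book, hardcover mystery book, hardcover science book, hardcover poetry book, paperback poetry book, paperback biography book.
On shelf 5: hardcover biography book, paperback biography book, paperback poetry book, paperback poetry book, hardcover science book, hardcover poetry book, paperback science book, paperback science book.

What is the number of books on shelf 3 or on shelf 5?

on shelf 3: 8; on shelf 5: 8; together 8 + 8 = 16.

16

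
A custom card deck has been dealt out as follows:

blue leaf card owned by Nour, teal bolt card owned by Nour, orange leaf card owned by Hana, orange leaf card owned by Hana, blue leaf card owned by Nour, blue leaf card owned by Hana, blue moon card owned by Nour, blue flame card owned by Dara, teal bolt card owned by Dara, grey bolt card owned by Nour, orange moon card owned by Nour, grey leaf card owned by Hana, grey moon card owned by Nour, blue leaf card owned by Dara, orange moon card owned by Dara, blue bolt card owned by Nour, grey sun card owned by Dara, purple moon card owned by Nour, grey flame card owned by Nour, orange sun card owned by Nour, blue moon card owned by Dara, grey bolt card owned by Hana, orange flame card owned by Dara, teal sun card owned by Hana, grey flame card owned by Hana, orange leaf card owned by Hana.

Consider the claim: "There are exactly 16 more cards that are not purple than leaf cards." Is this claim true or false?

cards that are not purple: 25.
leaf cards: 8.
The claim requires 25 − 8 (= 17) to equal 16, which does not hold.

False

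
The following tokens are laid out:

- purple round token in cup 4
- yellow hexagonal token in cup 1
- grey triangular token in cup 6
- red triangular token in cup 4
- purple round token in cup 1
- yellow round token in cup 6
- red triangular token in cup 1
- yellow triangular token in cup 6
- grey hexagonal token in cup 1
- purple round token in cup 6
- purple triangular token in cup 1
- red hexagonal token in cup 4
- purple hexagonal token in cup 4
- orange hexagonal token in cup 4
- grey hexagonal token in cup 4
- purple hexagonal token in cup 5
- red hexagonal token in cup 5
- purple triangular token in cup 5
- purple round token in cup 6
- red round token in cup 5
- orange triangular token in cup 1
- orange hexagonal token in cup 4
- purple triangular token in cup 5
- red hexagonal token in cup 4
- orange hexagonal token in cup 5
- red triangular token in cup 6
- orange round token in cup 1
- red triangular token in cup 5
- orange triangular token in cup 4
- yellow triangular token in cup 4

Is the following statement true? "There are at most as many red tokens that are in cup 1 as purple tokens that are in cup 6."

True

There is 1 red token in cup 1.
There are 2 purple tokens in cup 6.
The claim requires 1 ≤ 2, which holds.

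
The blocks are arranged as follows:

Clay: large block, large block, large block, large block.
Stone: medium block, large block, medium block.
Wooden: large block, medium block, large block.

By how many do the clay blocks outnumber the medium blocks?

clay blocks: 4.
medium blocks: 3.
4 − 3 = 1.

1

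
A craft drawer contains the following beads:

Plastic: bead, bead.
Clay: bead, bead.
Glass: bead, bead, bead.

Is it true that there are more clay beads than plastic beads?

|clay beads| = 2.
|plastic beads| = 2.
The claim requires 2 > 2, which does not hold.

False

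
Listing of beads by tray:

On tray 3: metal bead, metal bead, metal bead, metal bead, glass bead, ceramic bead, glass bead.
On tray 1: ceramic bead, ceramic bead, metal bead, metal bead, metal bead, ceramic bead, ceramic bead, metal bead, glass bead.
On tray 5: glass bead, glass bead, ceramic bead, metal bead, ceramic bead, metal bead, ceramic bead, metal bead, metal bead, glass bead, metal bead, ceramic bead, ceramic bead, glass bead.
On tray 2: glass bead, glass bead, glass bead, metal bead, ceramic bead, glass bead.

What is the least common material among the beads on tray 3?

Counts by material (restricted to beads on tray 3): metal 4, glass 2, ceramic 1.
The minimum is 1, held uniquely by ceramic.

ceramic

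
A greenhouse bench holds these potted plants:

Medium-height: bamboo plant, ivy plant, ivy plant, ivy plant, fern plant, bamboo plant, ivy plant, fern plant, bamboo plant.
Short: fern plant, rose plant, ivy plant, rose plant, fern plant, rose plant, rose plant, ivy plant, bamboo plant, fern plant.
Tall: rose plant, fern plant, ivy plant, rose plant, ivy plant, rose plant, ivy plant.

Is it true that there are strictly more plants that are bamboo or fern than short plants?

There are 10 plants that are bamboo or fern.
There are 10 short plants.
The claim requires 10 > 10, which does not hold.

False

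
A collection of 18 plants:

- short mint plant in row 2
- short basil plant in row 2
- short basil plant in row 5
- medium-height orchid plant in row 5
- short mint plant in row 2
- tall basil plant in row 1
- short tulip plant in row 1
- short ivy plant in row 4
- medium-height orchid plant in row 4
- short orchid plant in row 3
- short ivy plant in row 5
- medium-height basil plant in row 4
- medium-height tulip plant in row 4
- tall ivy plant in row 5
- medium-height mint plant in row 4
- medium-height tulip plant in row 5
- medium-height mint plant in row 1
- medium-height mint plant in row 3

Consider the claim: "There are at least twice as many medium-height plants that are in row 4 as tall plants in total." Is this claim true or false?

medium-height plants in row 4: 4.
tall plants: 2.
The claim requires 4 ≥ 2 × 2 = 4, which holds.

True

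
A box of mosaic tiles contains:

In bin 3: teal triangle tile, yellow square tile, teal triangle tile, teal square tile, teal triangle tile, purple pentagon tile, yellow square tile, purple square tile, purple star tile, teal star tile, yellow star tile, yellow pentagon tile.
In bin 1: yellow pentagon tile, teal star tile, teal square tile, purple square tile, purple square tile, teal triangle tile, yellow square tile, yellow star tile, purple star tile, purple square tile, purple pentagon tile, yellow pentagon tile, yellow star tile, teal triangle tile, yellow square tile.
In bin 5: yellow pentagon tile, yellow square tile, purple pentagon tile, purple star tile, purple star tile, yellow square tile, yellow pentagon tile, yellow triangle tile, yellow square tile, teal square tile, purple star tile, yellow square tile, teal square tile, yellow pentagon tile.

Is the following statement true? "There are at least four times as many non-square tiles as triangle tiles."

non-square tiles: 25.
triangle tiles: 6.
The claim requires 25 ≥ 4 × 6 = 24, which holds.

True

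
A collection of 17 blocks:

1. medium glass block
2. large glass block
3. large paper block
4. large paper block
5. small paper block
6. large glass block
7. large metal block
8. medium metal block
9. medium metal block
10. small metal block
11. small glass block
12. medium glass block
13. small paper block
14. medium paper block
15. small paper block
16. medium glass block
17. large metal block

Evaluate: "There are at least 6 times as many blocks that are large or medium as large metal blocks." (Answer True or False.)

|blocks that are large or medium| = 12.
|large metal blocks| = 2.
The claim requires 12 ≥ 6 × 2 = 12, which holds.

True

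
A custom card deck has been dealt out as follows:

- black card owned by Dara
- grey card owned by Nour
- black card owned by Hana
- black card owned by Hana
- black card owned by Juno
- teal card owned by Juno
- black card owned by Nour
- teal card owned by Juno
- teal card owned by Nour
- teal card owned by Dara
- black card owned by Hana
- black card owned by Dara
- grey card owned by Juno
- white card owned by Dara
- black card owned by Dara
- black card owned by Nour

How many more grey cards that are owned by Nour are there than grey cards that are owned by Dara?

1

grey cards owned by Nour: 1.
grey cards owned by Dara: 0.
1 − 0 = 1.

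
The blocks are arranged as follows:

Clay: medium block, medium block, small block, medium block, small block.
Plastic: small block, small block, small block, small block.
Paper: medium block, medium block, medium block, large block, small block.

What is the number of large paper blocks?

1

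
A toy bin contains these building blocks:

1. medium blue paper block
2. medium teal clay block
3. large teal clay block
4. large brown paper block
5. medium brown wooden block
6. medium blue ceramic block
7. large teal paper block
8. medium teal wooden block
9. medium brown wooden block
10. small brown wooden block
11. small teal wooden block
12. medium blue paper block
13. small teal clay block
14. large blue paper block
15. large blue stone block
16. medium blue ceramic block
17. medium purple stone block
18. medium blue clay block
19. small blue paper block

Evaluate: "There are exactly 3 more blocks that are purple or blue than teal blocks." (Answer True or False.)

True

There are 9 blocks that are purple or blue.
There are 6 teal blocks.
The claim requires 9 − 6 (= 3) to equal 3, which holds.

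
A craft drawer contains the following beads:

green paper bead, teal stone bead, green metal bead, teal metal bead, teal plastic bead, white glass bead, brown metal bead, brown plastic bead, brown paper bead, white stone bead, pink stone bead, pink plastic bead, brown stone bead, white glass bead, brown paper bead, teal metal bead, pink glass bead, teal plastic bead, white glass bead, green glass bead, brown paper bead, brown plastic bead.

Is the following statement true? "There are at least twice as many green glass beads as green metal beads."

There is 1 green glass bead.
There is 1 green metal bead.
The claim requires 1 ≥ 2 × 1 = 2, which does not hold.

False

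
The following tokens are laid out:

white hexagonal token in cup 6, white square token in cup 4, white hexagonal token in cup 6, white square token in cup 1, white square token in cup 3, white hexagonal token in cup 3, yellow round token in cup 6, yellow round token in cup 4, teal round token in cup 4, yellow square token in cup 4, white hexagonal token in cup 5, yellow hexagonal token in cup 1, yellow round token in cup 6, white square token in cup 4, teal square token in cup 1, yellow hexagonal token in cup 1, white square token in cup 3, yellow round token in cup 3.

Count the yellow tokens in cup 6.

2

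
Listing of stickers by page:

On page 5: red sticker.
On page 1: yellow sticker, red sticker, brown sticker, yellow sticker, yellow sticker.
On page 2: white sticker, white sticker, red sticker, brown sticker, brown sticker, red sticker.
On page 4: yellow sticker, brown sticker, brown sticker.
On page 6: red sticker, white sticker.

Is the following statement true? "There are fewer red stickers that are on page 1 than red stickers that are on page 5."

|red stickers on page 1| = 1.
|red stickers on page 5| = 1.
The claim requires 1 < 1, which does not hold.

False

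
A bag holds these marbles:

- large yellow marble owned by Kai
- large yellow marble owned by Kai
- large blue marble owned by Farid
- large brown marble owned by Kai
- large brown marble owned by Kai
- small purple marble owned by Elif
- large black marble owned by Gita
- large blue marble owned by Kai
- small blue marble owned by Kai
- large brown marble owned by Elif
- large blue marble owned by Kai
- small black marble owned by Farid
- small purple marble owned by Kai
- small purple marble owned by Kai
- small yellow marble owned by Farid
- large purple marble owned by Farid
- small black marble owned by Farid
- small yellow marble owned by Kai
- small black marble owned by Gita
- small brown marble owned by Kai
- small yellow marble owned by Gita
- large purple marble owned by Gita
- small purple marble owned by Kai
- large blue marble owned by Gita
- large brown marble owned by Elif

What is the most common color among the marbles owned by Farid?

Counts by color (restricted to marbles owned by Farid): black 2, yellow 1, purple 1, blue 1.
The maximum is 2, held uniquely by black.

black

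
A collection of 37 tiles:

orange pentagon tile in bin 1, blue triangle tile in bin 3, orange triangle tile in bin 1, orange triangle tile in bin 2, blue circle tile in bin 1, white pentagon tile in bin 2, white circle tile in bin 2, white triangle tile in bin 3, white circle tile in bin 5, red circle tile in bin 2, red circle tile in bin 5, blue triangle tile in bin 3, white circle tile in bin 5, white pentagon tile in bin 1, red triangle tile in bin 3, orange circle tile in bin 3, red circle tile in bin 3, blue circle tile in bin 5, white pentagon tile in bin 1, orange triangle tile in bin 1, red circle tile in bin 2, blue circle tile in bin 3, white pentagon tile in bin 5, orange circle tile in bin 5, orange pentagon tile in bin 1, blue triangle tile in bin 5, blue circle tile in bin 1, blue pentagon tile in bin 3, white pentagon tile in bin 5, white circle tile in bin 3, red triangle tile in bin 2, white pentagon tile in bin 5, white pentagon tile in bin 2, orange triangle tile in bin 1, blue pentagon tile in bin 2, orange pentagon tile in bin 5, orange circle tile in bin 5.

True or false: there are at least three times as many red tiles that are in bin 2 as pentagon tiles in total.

red tiles in bin 2: 3.
pentagon tiles: 12.
The claim requires 3 ≥ 3 × 12 = 36, which does not hold.

False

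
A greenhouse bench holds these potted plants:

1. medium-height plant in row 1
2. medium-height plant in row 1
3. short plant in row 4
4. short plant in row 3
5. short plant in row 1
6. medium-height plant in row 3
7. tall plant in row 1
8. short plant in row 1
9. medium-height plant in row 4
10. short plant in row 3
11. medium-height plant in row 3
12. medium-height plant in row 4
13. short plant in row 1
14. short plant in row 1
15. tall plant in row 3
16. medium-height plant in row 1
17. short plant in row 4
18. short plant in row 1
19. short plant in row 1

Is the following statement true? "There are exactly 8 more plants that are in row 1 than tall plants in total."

True

|plants in row 1| = 10.
|tall plants| = 2.
The claim requires 10 − 2 (= 8) to equal 8, which holds.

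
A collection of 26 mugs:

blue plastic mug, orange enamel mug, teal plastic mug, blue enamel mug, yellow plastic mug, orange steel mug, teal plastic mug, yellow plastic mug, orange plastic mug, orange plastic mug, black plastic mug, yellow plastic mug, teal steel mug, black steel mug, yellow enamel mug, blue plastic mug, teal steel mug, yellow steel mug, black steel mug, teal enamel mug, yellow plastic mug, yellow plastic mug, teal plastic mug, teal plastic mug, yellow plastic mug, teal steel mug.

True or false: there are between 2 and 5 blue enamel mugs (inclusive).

False

There is 1 blue enamel mug.
The claim requires 2 ≤ 1 ≤ 5, which does not hold.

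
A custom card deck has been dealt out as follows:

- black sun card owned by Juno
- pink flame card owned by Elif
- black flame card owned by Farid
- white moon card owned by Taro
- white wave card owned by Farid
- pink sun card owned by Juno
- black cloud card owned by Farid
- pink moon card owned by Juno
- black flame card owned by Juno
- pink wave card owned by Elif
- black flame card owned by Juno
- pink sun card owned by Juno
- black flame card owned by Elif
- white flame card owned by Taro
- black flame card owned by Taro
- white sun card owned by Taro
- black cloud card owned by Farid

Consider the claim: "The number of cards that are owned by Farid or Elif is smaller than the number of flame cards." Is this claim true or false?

cards owned by Farid or Elif: 7.
flame cards: 7.
The claim requires 7 < 7, which does not hold.

False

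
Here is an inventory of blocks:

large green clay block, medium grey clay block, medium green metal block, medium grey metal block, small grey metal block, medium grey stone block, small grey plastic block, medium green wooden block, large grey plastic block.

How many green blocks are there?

3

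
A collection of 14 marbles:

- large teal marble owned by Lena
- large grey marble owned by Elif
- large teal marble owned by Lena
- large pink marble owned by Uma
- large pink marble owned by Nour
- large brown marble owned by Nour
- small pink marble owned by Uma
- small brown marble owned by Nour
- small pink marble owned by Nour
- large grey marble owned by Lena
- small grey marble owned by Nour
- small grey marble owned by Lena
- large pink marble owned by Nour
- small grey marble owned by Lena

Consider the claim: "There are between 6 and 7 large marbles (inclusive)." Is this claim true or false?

|large marbles| = 8.
The claim requires 6 ≤ 8 ≤ 7, which does not hold.

False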